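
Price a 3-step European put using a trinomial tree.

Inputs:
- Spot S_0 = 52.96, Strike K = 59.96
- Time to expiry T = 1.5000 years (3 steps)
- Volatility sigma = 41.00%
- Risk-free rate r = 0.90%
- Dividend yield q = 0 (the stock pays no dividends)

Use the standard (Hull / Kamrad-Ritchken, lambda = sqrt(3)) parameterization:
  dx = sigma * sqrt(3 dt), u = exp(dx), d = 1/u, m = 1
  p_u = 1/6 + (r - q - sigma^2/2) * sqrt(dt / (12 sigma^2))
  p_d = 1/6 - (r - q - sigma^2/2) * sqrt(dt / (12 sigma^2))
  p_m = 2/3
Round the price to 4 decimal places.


Answer: Price = V(0,0) = 14.4455

Derivation:
dt = T/N = 0.500000; dx = sigma*sqrt(3*dt) = 0.502145
u = exp(dx) = 1.652262; d = 1/u = 0.605231
p_u = 0.129302, p_m = 0.666667, p_d = 0.204031
Discount per step: exp(-r*dt) = 0.995510
Stock lattice S(k, j) with j the centered position index:
  k=0: S(0,+0) = 52.9600
  k=1: S(1,-1) = 32.0530; S(1,+0) = 52.9600; S(1,+1) = 87.5038
  k=2: S(2,-2) = 19.3995; S(2,-1) = 32.0530; S(2,+0) = 52.9600; S(2,+1) = 87.5038; S(2,+2) = 144.5792
  k=3: S(3,-3) = 11.7412; S(3,-2) = 19.3995; S(3,-1) = 32.0530; S(3,+0) = 52.9600; S(3,+1) = 87.5038; S(3,+2) = 144.5792; S(3,+3) = 238.8828
Terminal payoffs V(N, j) = max(K - S_T, 0):
  V(3,-3) = 48.218839; V(3,-2) = 40.560523; V(3,-1) = 27.906977; V(3,+0) = 7.000000; V(3,+1) = 0.000000; V(3,+2) = 0.000000; V(3,+3) = 0.000000
Backward induction: V(k, j) = exp(-r*dt) * [p_u * V(k+1, j+1) + p_m * V(k+1, j) + p_d * V(k+1, j-1)]
  V(2,-2) = exp(-r*dt) * [p_u*27.906977 + p_m*40.560523 + p_d*48.218839] = 40.305149
  V(2,-1) = exp(-r*dt) * [p_u*7.000000 + p_m*27.906977 + p_d*40.560523] = 27.660630
  V(2,+0) = exp(-r*dt) * [p_u*0.000000 + p_m*7.000000 + p_d*27.906977] = 10.314047
  V(2,+1) = exp(-r*dt) * [p_u*0.000000 + p_m*0.000000 + p_d*7.000000] = 1.421807
  V(2,+2) = exp(-r*dt) * [p_u*0.000000 + p_m*0.000000 + p_d*0.000000] = 0.000000
  V(1,-1) = exp(-r*dt) * [p_u*10.314047 + p_m*27.660630 + p_d*40.305149] = 27.871854
  V(1,+0) = exp(-r*dt) * [p_u*1.421807 + p_m*10.314047 + p_d*27.660630] = 12.646472
  V(1,+1) = exp(-r*dt) * [p_u*0.000000 + p_m*1.421807 + p_d*10.314047] = 3.038556
  V(0,+0) = exp(-r*dt) * [p_u*3.038556 + p_m*12.646472 + p_d*27.871854] = 14.445453


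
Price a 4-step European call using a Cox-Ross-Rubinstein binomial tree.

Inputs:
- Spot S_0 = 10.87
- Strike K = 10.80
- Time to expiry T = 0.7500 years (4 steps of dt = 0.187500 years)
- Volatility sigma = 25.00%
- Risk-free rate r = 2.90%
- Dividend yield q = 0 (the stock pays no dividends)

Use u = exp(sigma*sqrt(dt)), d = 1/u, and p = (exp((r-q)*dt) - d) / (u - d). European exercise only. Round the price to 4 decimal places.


dt = T/N = 0.187500
u = exp(sigma*sqrt(dt)) = 1.114330; d = 1/u = 0.897400
p = (exp((r-q)*dt) - d) / (u - d) = 0.498097
Discount per step: exp(-r*dt) = 0.994577
Stock lattice S(k, i) with i counting down-moves:
  k=0: S(0,0) = 10.8700
  k=1: S(1,0) = 12.1128; S(1,1) = 9.7547
  k=2: S(2,0) = 13.4976; S(2,1) = 10.8700; S(2,2) = 8.7539
  k=3: S(3,0) = 15.0408; S(3,1) = 12.1128; S(3,2) = 9.7547; S(3,3) = 7.8558
  k=4: S(4,0) = 16.7604; S(4,1) = 13.4976; S(4,2) = 10.8700; S(4,3) = 8.7539; S(4,4) = 7.0498
Terminal payoffs V(N, i) = max(S_T - K, 0):
  V(4,0) = 5.960407; V(4,1) = 2.697616; V(4,2) = 0.070000; V(4,3) = 0.000000; V(4,4) = 0.000000
Backward induction: V(k, i) = exp(-r*dt) * [p * V(k+1, i) + (1-p) * V(k+1, i+1)].
  V(3,0) = exp(-r*dt) * [p*5.960407 + (1-p)*2.697616] = 4.299361
  V(3,1) = exp(-r*dt) * [p*2.697616 + (1-p)*0.070000] = 1.371331
  V(3,2) = exp(-r*dt) * [p*0.070000 + (1-p)*0.000000] = 0.034678
  V(3,3) = exp(-r*dt) * [p*0.000000 + (1-p)*0.000000] = 0.000000
  V(2,0) = exp(-r*dt) * [p*4.299361 + (1-p)*1.371331] = 2.814429
  V(2,1) = exp(-r*dt) * [p*1.371331 + (1-p)*0.034678] = 0.696662
  V(2,2) = exp(-r*dt) * [p*0.034678 + (1-p)*0.000000] = 0.017179
  V(1,0) = exp(-r*dt) * [p*2.814429 + (1-p)*0.696662] = 1.742018
  V(1,1) = exp(-r*dt) * [p*0.696662 + (1-p)*0.017179] = 0.353699
  V(0,0) = exp(-r*dt) * [p*1.742018 + (1-p)*0.353699] = 1.039549

Answer: Price = V(0,0) = 1.0395


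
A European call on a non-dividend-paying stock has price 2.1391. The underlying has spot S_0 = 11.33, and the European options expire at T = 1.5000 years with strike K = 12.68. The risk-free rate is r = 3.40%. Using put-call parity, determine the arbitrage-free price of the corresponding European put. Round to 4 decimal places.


Answer: Put price = 2.8586

Derivation:
Put-call parity: C - P = S_0 * exp(-qT) - K * exp(-rT).
S_0 * exp(-qT) = 11.3300 * 1.00000000 = 11.33000000
K * exp(-rT) = 12.6800 * 0.95027867 = 12.04953354
P = C - S*exp(-qT) + K*exp(-rT)
P = 2.1391 - 11.33000000 + 12.04953354 = 2.8586


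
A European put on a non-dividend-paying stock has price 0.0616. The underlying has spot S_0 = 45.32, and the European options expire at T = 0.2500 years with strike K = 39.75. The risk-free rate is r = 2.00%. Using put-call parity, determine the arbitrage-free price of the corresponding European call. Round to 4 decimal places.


Answer: Call price = 5.8299

Derivation:
Put-call parity: C - P = S_0 * exp(-qT) - K * exp(-rT).
S_0 * exp(-qT) = 45.3200 * 1.00000000 = 45.32000000
K * exp(-rT) = 39.7500 * 0.99501248 = 39.55174605
C = P + S*exp(-qT) - K*exp(-rT)
C = 0.0616 + 45.32000000 - 39.55174605 = 5.8299


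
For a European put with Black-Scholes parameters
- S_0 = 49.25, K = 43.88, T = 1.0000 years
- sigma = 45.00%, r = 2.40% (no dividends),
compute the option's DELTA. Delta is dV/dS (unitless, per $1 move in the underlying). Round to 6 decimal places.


Answer: Delta = -0.296363

Derivation:
d1 = 0.5348905160; d2 = 0.0848905160
phi(d1) = 0.3457661964; exp(-qT) = 1.0000000000; exp(-rT) = 0.9762857098
N(-d1) = 0.2963627834
Delta = -exp(-qT) * N(-d1) = -1.0000000000 * 0.2963627834 = -0.296363


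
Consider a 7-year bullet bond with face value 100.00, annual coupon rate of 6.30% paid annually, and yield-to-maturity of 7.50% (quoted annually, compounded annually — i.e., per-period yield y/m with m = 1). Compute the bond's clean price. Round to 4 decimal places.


Answer: Price = 93.6441

Derivation:
Coupon per period c = face * coupon_rate / m = 6.300000
Periods per year m = 1; per-period yield y/m = 0.075000
Number of cashflows N = 7
Cashflows (t years, CF_t, discount factor 1/(1+y/m)^(m*t), PV):
  t = 1.0000: CF_t = 6.300000, DF = 0.930233, PV = 5.860465
  t = 2.0000: CF_t = 6.300000, DF = 0.865333, PV = 5.451595
  t = 3.0000: CF_t = 6.300000, DF = 0.804961, PV = 5.071252
  t = 4.0000: CF_t = 6.300000, DF = 0.748801, PV = 4.717443
  t = 5.0000: CF_t = 6.300000, DF = 0.696559, PV = 4.388319
  t = 6.0000: CF_t = 6.300000, DF = 0.647962, PV = 4.082158
  t = 7.0000: CF_t = 106.300000, DF = 0.602755, PV = 64.072846
Price P = sum_t PV_t = 93.644078


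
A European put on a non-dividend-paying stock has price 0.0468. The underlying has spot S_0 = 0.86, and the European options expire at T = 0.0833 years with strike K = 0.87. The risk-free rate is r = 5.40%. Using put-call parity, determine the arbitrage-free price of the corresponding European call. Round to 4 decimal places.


Put-call parity: C - P = S_0 * exp(-qT) - K * exp(-rT).
S_0 * exp(-qT) = 0.8600 * 1.00000000 = 0.86000000
K * exp(-rT) = 0.8700 * 0.99551190 = 0.86609535
C = P + S*exp(-qT) - K*exp(-rT)
C = 0.0468 + 0.86000000 - 0.86609535 = 0.0407

Answer: Call price = 0.0407


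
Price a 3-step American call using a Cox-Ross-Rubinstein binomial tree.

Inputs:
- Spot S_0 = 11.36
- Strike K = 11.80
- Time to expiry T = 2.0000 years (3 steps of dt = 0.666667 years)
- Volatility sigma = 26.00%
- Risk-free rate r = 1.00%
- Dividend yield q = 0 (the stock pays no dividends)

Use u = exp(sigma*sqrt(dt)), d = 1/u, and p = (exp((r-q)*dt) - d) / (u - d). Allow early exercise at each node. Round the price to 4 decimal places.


Answer: Price = V(0,0) = 1.7001

Derivation:
dt = T/N = 0.666667
u = exp(sigma*sqrt(dt)) = 1.236505; d = 1/u = 0.808731
p = (exp((r-q)*dt) - d) / (u - d) = 0.462763
Discount per step: exp(-r*dt) = 0.993356
Stock lattice S(k, i) with i counting down-moves:
  k=0: S(0,0) = 11.3600
  k=1: S(1,0) = 14.0467; S(1,1) = 9.1872
  k=2: S(2,0) = 17.3688; S(2,1) = 11.3600; S(2,2) = 7.4300
  k=3: S(3,0) = 21.4766; S(3,1) = 14.0467; S(3,2) = 9.1872; S(3,3) = 6.0088
Terminal payoffs V(N, i) = max(S_T - K, 0):
  V(3,0) = 9.676638; V(3,1) = 2.246700; V(3,2) = 0.000000; V(3,3) = 0.000000
Backward induction: V(k, i) = exp(-r*dt) * [p * V(k+1, i) + (1-p) * V(k+1, i+1)]; then take max(V_cont, immediate exercise) for American.
  V(2,0) = exp(-r*dt) * [p*9.676638 + (1-p)*2.246700] = 5.647225; exercise = 5.568820; V(2,0) = max -> 5.647225
  V(2,1) = exp(-r*dt) * [p*2.246700 + (1-p)*0.000000] = 1.032781; exercise = 0.000000; V(2,1) = max -> 1.032781
  V(2,2) = exp(-r*dt) * [p*0.000000 + (1-p)*0.000000] = 0.000000; exercise = 0.000000; V(2,2) = max -> 0.000000
  V(1,0) = exp(-r*dt) * [p*5.647225 + (1-p)*1.032781] = 3.147123; exercise = 2.246700; V(1,0) = max -> 3.147123
  V(1,1) = exp(-r*dt) * [p*1.032781 + (1-p)*0.000000] = 0.474757; exercise = 0.000000; V(1,1) = max -> 0.474757
  V(0,0) = exp(-r*dt) * [p*3.147123 + (1-p)*0.474757] = 1.700057; exercise = 0.000000; V(0,0) = max -> 1.700057


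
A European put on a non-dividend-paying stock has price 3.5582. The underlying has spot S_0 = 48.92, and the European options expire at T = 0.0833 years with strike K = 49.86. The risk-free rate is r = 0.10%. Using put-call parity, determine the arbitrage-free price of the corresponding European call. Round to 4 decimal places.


Put-call parity: C - P = S_0 * exp(-qT) - K * exp(-rT).
S_0 * exp(-qT) = 48.9200 * 1.00000000 = 48.92000000
K * exp(-rT) = 49.8600 * 0.99991670 = 49.85584683
C = P + S*exp(-qT) - K*exp(-rT)
C = 3.5582 + 48.92000000 - 49.85584683 = 2.6224

Answer: Call price = 2.6224


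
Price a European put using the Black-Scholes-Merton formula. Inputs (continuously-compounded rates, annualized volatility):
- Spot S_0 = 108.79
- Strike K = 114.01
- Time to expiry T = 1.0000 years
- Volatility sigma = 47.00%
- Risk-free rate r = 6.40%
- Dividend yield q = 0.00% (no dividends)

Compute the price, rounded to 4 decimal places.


d1 = (ln(S/K) + (r - q + 0.5*sigma^2) * T) / (sigma * sqrt(T)) = 0.27145373
d2 = d1 - sigma * sqrt(T) = -0.19854627
exp(-rT) = 0.93800500; exp(-qT) = 1.00000000
P = K * exp(-rT) * N(-d2) - S_0 * exp(-qT) * N(-d1)
N(-d1) = 0.39302104; N(-d2) = 0.57869116
P = 114.0100 * 0.93800500 * 0.57869116 - 108.7900 * 1.00000000 * 0.39302104 = 19.1296

Answer: Price = 19.1296


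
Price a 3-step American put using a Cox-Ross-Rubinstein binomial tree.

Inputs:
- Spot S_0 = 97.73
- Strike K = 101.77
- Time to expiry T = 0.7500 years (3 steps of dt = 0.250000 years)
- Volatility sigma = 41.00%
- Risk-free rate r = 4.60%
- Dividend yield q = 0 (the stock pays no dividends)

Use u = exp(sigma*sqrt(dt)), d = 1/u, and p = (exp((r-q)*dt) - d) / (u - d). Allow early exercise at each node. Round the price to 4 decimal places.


Answer: Price = V(0,0) = 15.4546

Derivation:
dt = T/N = 0.250000
u = exp(sigma*sqrt(dt)) = 1.227525; d = 1/u = 0.814647
p = (exp((r-q)*dt) - d) / (u - d) = 0.476943
Discount per step: exp(-r*dt) = 0.988566
Stock lattice S(k, i) with i counting down-moves:
  k=0: S(0,0) = 97.7300
  k=1: S(1,0) = 119.9660; S(1,1) = 79.6155
  k=2: S(2,0) = 147.2613; S(2,1) = 97.7300; S(2,2) = 64.8585
  k=3: S(3,0) = 180.7669; S(3,1) = 119.9660; S(3,2) = 79.6155; S(3,3) = 52.8368
Terminal payoffs V(N, i) = max(K - S_T, 0):
  V(3,0) = 0.000000; V(3,1) = 0.000000; V(3,2) = 22.154518; V(3,3) = 48.933165
Backward induction: V(k, i) = exp(-r*dt) * [p * V(k+1, i) + (1-p) * V(k+1, i+1)]; then take max(V_cont, immediate exercise) for American.
  V(2,0) = exp(-r*dt) * [p*0.000000 + (1-p)*0.000000] = 0.000000; exercise = 0.000000; V(2,0) = max -> 0.000000
  V(2,1) = exp(-r*dt) * [p*0.000000 + (1-p)*22.154518] = 11.455581; exercise = 4.040000; V(2,1) = max -> 11.455581
  V(2,2) = exp(-r*dt) * [p*22.154518 + (1-p)*48.933165] = 35.747810; exercise = 36.911461; V(2,2) = max -> 36.911461
  V(1,0) = exp(-r*dt) * [p*0.000000 + (1-p)*11.455581] = 5.923412; exercise = 0.000000; V(1,0) = max -> 5.923412
  V(1,1) = exp(-r*dt) * [p*11.455581 + (1-p)*36.911461] = 24.487234; exercise = 22.154518; V(1,1) = max -> 24.487234
  V(0,0) = exp(-r*dt) * [p*5.923412 + (1-p)*24.487234] = 15.454599; exercise = 4.040000; V(0,0) = max -> 15.454599


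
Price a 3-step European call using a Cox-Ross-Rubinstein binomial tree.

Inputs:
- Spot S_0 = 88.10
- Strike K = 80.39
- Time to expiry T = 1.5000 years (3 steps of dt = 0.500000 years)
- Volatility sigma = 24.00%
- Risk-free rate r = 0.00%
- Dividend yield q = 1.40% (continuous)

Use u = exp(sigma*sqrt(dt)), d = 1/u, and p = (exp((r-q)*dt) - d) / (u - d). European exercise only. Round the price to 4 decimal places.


dt = T/N = 0.500000
u = exp(sigma*sqrt(dt)) = 1.184956; d = 1/u = 0.843913
p = (exp((r-q)*dt) - d) / (u - d) = 0.437222
Discount per step: exp(-r*dt) = 1.000000
Stock lattice S(k, i) with i counting down-moves:
  k=0: S(0,0) = 88.1000
  k=1: S(1,0) = 104.3946; S(1,1) = 74.3488
  k=2: S(2,0) = 123.7030; S(2,1) = 88.1000; S(2,2) = 62.7439
  k=3: S(3,0) = 146.5826; S(3,1) = 104.3946; S(3,2) = 74.3488; S(3,3) = 52.9504
Terminal payoffs V(N, i) = max(S_T - K, 0):
  V(3,0) = 66.192647; V(3,1) = 24.004622; V(3,2) = 0.000000; V(3,3) = 0.000000
Backward induction: V(k, i) = exp(-r*dt) * [p * V(k+1, i) + (1-p) * V(k+1, i+1)].
  V(2,0) = exp(-r*dt) * [p*66.192647 + (1-p)*24.004622] = 42.450134
  V(2,1) = exp(-r*dt) * [p*24.004622 + (1-p)*0.000000] = 10.495337
  V(2,2) = exp(-r*dt) * [p*0.000000 + (1-p)*0.000000] = 0.000000
  V(1,0) = exp(-r*dt) * [p*42.450134 + (1-p)*10.495337] = 24.466662
  V(1,1) = exp(-r*dt) * [p*10.495337 + (1-p)*0.000000] = 4.588787
  V(0,0) = exp(-r*dt) * [p*24.466662 + (1-p)*4.588787] = 13.279822

Answer: Price = V(0,0) = 13.2798


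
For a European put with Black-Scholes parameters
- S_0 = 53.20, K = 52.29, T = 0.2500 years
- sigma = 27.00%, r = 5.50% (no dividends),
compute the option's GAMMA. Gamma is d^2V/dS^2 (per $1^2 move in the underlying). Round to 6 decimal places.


Answer: Gamma = 0.053148

Derivation:
d1 = 0.2971536900; d2 = 0.1621536900
phi(d1) = 0.3817120727; exp(-qT) = 1.0000000000; exp(-rT) = 0.9863440995
Gamma = exp(-qT) * phi(d1) / (S * sigma * sqrt(T)) = 1.0000000000 * 0.3817120727 / (53.2000 * 0.2700 * 0.5000000000) = 0.053148


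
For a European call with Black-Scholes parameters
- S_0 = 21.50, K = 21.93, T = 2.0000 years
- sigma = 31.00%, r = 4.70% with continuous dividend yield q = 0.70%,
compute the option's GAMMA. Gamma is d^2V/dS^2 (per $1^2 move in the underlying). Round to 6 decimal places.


Answer: Gamma = 0.039167

Derivation:
d1 = 0.3565126843; d2 = -0.0818935201
phi(d1) = 0.3743780436; exp(-qT) = 0.9860975443; exp(-rT) = 0.9102827622
Gamma = exp(-qT) * phi(d1) / (S * sigma * sqrt(T)) = 0.9860975443 * 0.3743780436 / (21.5000 * 0.3100 * 1.4142135624) = 0.039167


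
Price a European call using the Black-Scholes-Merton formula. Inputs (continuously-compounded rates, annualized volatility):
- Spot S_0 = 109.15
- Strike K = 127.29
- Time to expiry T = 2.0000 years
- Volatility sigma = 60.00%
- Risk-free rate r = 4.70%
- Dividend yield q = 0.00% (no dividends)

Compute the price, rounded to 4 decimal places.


Answer: Price = 33.7000

Derivation:
d1 = (ln(S/K) + (r - q + 0.5*sigma^2) * T) / (sigma * sqrt(T)) = 0.35385407
d2 = d1 - sigma * sqrt(T) = -0.49467407
exp(-rT) = 0.91028276; exp(-qT) = 1.00000000
C = S_0 * exp(-qT) * N(d1) - K * exp(-rT) * N(d2)
N(d1) = 0.63827588; N(d2) = 0.31041510
C = 109.1500 * 1.00000000 * 0.63827588 - 127.2900 * 0.91028276 * 0.31041510 = 33.7000


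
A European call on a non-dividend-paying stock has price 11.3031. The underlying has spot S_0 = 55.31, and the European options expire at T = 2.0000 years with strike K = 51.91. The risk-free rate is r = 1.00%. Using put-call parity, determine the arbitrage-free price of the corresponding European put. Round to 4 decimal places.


Answer: Put price = 6.8752

Derivation:
Put-call parity: C - P = S_0 * exp(-qT) - K * exp(-rT).
S_0 * exp(-qT) = 55.3100 * 1.00000000 = 55.31000000
K * exp(-rT) = 51.9100 * 0.98019867 = 50.88211313
P = C - S*exp(-qT) + K*exp(-rT)
P = 11.3031 - 55.31000000 + 50.88211313 = 6.8752


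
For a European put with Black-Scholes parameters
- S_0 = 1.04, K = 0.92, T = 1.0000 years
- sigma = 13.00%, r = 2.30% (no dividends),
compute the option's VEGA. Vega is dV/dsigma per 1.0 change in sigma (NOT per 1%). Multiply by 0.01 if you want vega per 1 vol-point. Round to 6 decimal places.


Answer: Vega = 0.205594

Derivation:
d1 = 1.1850178622; d2 = 1.0550178622
phi(d1) = 0.1976866258; exp(-qT) = 1.0000000000; exp(-rT) = 0.9772624838
Vega = S * exp(-qT) * phi(d1) * sqrt(T) = 1.0400 * 1.0000000000 * 0.1976866258 * 1.0000000000 = 0.205594


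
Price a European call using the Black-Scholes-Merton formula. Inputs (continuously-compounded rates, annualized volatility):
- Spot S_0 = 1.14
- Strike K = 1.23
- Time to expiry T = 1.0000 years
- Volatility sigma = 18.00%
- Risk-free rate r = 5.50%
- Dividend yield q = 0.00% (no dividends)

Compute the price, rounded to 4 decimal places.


d1 = (ln(S/K) + (r - q + 0.5*sigma^2) * T) / (sigma * sqrt(T)) = -0.02658837
d2 = d1 - sigma * sqrt(T) = -0.20658837
exp(-rT) = 0.94648515; exp(-qT) = 1.00000000
C = S_0 * exp(-qT) * N(d1) - K * exp(-rT) * N(d2)
N(d1) = 0.48939402; N(d2) = 0.41816567
C = 1.1400 * 1.00000000 * 0.48939402 - 1.2300 * 0.94648515 * 0.41816567 = 0.0711

Answer: Price = 0.0711


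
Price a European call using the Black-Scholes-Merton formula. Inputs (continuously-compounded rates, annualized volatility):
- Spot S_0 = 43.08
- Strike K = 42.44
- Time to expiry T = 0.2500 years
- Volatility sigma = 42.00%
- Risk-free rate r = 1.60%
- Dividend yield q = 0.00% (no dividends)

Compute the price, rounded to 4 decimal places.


Answer: Price = 3.9879

Derivation:
d1 = (ln(S/K) + (r - q + 0.5*sigma^2) * T) / (sigma * sqrt(T)) = 0.19532161
d2 = d1 - sigma * sqrt(T) = -0.01467839
exp(-rT) = 0.99600799; exp(-qT) = 1.00000000
C = S_0 * exp(-qT) * N(d1) - K * exp(-rT) * N(d2)
N(d1) = 0.57742941; N(d2) = 0.49414438
C = 43.0800 * 1.00000000 * 0.57742941 - 42.4400 * 0.99600799 * 0.49414438 = 3.9879


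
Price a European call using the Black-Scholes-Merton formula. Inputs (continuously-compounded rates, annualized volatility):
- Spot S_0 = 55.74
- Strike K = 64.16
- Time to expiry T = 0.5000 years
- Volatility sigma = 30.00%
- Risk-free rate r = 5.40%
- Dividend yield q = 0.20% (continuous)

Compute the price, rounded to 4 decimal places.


Answer: Price = 2.3144

Derivation:
d1 = (ln(S/K) + (r - q + 0.5*sigma^2) * T) / (sigma * sqrt(T)) = -0.43454984
d2 = d1 - sigma * sqrt(T) = -0.64668187
exp(-rT) = 0.97336124; exp(-qT) = 0.99900050
C = S_0 * exp(-qT) * N(d1) - K * exp(-rT) * N(d2)
N(d1) = 0.33194461; N(d2) = 0.25891893
C = 55.7400 * 0.99900050 * 0.33194461 - 64.1600 * 0.97336124 * 0.25891893 = 2.3144


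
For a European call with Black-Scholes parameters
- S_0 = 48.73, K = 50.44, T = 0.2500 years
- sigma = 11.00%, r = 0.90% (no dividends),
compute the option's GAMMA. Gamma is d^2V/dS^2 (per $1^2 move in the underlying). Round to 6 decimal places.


Answer: Gamma = 0.127343

Derivation:
d1 = -0.5586755317; d2 = -0.6136755317
phi(d1) = 0.3412985375; exp(-qT) = 1.0000000000; exp(-rT) = 0.9977525294
Gamma = exp(-qT) * phi(d1) / (S * sigma * sqrt(T)) = 1.0000000000 * 0.3412985375 / (48.7300 * 0.1100 * 0.5000000000) = 0.127343


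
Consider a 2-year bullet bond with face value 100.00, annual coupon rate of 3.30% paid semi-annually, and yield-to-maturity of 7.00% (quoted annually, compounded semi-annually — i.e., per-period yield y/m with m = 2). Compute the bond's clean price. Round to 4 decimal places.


Coupon per period c = face * coupon_rate / m = 1.650000
Periods per year m = 2; per-period yield y/m = 0.035000
Number of cashflows N = 4
Cashflows (t years, CF_t, discount factor 1/(1+y/m)^(m*t), PV):
  t = 0.5000: CF_t = 1.650000, DF = 0.966184, PV = 1.594203
  t = 1.0000: CF_t = 1.650000, DF = 0.933511, PV = 1.540293
  t = 1.5000: CF_t = 1.650000, DF = 0.901943, PV = 1.488205
  t = 2.0000: CF_t = 101.650000, DF = 0.871442, PV = 88.582102
Price P = sum_t PV_t = 93.204803

Answer: Price = 93.2048


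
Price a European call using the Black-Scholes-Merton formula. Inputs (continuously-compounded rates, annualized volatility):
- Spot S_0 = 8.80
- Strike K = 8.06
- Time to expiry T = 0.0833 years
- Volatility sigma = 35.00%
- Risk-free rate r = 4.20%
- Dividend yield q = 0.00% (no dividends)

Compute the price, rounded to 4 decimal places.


d1 = (ln(S/K) + (r - q + 0.5*sigma^2) * T) / (sigma * sqrt(T)) = 0.95468843
d2 = d1 - sigma * sqrt(T) = 0.85367234
exp(-rT) = 0.99650751; exp(-qT) = 1.00000000
C = S_0 * exp(-qT) * N(d1) - K * exp(-rT) * N(d2)
N(d1) = 0.83013236; N(d2) = 0.80335672
C = 8.8000 * 1.00000000 * 0.83013236 - 8.0600 * 0.99650751 * 0.80335672 = 0.8527

Answer: Price = 0.8527


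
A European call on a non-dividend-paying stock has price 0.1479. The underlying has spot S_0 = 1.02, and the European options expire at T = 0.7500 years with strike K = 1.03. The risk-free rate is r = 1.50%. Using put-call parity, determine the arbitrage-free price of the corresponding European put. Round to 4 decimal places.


Answer: Put price = 0.1464

Derivation:
Put-call parity: C - P = S_0 * exp(-qT) - K * exp(-rT).
S_0 * exp(-qT) = 1.0200 * 1.00000000 = 1.02000000
K * exp(-rT) = 1.0300 * 0.98881304 = 1.01847744
P = C - S*exp(-qT) + K*exp(-rT)
P = 0.1479 - 1.02000000 + 1.01847744 = 0.1464


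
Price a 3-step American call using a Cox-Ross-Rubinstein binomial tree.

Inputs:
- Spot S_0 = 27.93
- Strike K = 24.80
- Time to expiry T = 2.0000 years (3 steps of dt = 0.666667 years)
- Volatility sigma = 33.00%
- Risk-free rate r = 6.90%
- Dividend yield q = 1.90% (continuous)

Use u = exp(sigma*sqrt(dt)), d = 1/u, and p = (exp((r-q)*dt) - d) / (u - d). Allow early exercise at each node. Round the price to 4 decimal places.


dt = T/N = 0.666667
u = exp(sigma*sqrt(dt)) = 1.309236; d = 1/u = 0.763804
p = (exp((r-q)*dt) - d) / (u - d) = 0.495187
Discount per step: exp(-r*dt) = 0.955042
Stock lattice S(k, i) with i counting down-moves:
  k=0: S(0,0) = 27.9300
  k=1: S(1,0) = 36.5670; S(1,1) = 21.3330
  k=2: S(2,0) = 47.8748; S(2,1) = 27.9300; S(2,2) = 16.2943
  k=3: S(3,0) = 62.6794; S(3,1) = 36.5670; S(3,2) = 21.3330; S(3,3) = 12.4456
Terminal payoffs V(N, i) = max(S_T - K, 0):
  V(3,0) = 37.879409; V(3,1) = 11.766966; V(3,2) = 0.000000; V(3,3) = 0.000000
Backward induction: V(k, i) = exp(-r*dt) * [p * V(k+1, i) + (1-p) * V(k+1, i+1)]; then take max(V_cont, immediate exercise) for American.
  V(2,0) = exp(-r*dt) * [p*37.879409 + (1-p)*11.766966] = 23.587163; exercise = 23.074793; V(2,0) = max -> 23.587163
  V(2,1) = exp(-r*dt) * [p*11.766966 + (1-p)*0.000000] = 5.564887; exercise = 3.130000; V(2,1) = max -> 5.564887
  V(2,2) = exp(-r*dt) * [p*0.000000 + (1-p)*0.000000] = 0.000000; exercise = 0.000000; V(2,2) = max -> 0.000000
  V(1,0) = exp(-r*dt) * [p*23.587163 + (1-p)*5.564887] = 13.837878; exercise = 11.766966; V(1,0) = max -> 13.837878
  V(1,1) = exp(-r*dt) * [p*5.564887 + (1-p)*0.000000] = 2.631772; exercise = 0.000000; V(1,1) = max -> 2.631772
  V(0,0) = exp(-r*dt) * [p*13.837878 + (1-p)*2.631772] = 7.813096; exercise = 3.130000; V(0,0) = max -> 7.813096

Answer: Price = V(0,0) = 7.8131


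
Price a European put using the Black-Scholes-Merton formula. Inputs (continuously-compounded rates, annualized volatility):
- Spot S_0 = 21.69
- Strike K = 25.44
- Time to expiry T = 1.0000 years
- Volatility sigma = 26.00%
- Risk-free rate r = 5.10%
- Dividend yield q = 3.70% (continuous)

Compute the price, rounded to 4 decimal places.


Answer: Price = 4.3206

Derivation:
d1 = (ln(S/K) + (r - q + 0.5*sigma^2) * T) / (sigma * sqrt(T)) = -0.42950544
d2 = d1 - sigma * sqrt(T) = -0.68950544
exp(-rT) = 0.95027867; exp(-qT) = 0.96367614
P = K * exp(-rT) * N(-d2) - S_0 * exp(-qT) * N(-d1)
N(-d1) = 0.66622228; N(-d2) = 0.75474737
P = 25.4400 * 0.95027867 * 0.75474737 - 21.6900 * 0.96367614 * 0.66622228 = 4.3206


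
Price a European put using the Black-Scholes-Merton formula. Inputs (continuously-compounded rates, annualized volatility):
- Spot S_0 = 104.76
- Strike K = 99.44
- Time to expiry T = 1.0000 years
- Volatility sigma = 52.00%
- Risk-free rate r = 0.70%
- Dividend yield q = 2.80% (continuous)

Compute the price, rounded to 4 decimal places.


d1 = (ln(S/K) + (r - q + 0.5*sigma^2) * T) / (sigma * sqrt(T)) = 0.31984149
d2 = d1 - sigma * sqrt(T) = -0.20015851
exp(-rT) = 0.99302444; exp(-qT) = 0.97238837
P = K * exp(-rT) * N(-d2) - S_0 * exp(-qT) * N(-d1)
N(-d1) = 0.37454425; N(-d2) = 0.57932169
P = 99.4400 * 0.99302444 * 0.57932169 - 104.7600 * 0.97238837 * 0.37454425 = 19.0521

Answer: Price = 19.0521


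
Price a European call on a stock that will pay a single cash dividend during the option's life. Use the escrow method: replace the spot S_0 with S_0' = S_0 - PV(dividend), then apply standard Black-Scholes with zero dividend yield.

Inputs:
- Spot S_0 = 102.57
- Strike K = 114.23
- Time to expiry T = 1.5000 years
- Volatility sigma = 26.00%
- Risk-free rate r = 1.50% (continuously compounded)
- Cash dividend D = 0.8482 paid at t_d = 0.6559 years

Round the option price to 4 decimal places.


Answer: Price = 9.0908

Derivation:
PV(D) = D * exp(-r * t_d) = 0.8482 * 0.99020974 = 0.83989590
S_0' = S_0 - PV(D) = 102.5700 - 0.83989590 = 101.73010410
d1 = (ln(S_0'/K) + (r + sigma^2/2)*T) / (sigma*sqrt(T)) = -0.13406463
d2 = d1 - sigma*sqrt(T) = -0.45249830
exp(-rT) = 0.97775124
N(d1) = 0.44667573; N(d2) = 0.32545502
C = S_0' * N(d1) - K * exp(-rT) * N(d2) = 101.73010410 * 0.44667573 - 114.2300 * 0.97775124 * 0.32545502 = 9.0908


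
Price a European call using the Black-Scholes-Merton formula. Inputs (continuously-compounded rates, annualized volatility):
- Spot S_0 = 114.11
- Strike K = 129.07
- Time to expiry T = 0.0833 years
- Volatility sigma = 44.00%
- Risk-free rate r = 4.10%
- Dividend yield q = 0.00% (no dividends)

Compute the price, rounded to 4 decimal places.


d1 = (ln(S/K) + (r - q + 0.5*sigma^2) * T) / (sigma * sqrt(T)) = -0.87968976
d2 = d1 - sigma * sqrt(T) = -1.00668142
exp(-rT) = 0.99659053; exp(-qT) = 1.00000000
C = S_0 * exp(-qT) * N(d1) - K * exp(-rT) * N(d2)
N(d1) = 0.18951370; N(d2) = 0.15704395
C = 114.1100 * 1.00000000 * 0.18951370 - 129.0700 * 0.99659053 * 0.15704395 = 1.4249

Answer: Price = 1.4249


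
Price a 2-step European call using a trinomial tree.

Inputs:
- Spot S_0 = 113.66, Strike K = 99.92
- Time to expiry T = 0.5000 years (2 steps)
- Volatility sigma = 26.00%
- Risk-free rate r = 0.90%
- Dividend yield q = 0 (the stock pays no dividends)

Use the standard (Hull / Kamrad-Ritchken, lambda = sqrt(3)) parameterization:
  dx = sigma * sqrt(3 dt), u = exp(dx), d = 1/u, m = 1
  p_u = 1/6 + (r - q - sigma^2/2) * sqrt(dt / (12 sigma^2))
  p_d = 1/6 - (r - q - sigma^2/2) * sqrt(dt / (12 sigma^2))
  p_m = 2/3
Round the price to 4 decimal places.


Answer: Price = V(0,0) = 17.2722

Derivation:
dt = T/N = 0.250000; dx = sigma*sqrt(3*dt) = 0.225167
u = exp(dx) = 1.252531; d = 1/u = 0.798383
p_u = 0.152899, p_m = 0.666667, p_d = 0.180434
Discount per step: exp(-r*dt) = 0.997753
Stock lattice S(k, j) with j the centered position index:
  k=0: S(0,+0) = 113.6600
  k=1: S(1,-1) = 90.7442; S(1,+0) = 113.6600; S(1,+1) = 142.3627
  k=2: S(2,-2) = 72.4487; S(2,-1) = 90.7442; S(2,+0) = 113.6600; S(2,+1) = 142.3627; S(2,+2) = 178.3138
Terminal payoffs V(N, j) = max(S_T - K, 0):
  V(2,-2) = 0.000000; V(2,-1) = 0.000000; V(2,+0) = 13.740000; V(2,+1) = 42.442716; V(2,+2) = 78.393769
Backward induction: V(k, j) = exp(-r*dt) * [p_u * V(k+1, j+1) + p_m * V(k+1, j) + p_d * V(k+1, j-1)]
  V(1,-1) = exp(-r*dt) * [p_u*13.740000 + p_m*0.000000 + p_d*0.000000] = 2.096112
  V(1,+0) = exp(-r*dt) * [p_u*42.442716 + p_m*13.740000 + p_d*0.000000] = 15.614281
  V(1,+1) = exp(-r*dt) * [p_u*78.393769 + p_m*42.442716 + p_d*13.740000] = 42.664543
  V(0,+0) = exp(-r*dt) * [p_u*42.664543 + p_m*15.614281 + p_d*2.096112] = 17.272194


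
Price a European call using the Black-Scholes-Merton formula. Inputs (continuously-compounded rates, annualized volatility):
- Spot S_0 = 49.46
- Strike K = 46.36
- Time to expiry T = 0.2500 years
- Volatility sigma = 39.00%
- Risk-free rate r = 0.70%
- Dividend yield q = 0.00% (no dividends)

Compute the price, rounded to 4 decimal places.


d1 = (ln(S/K) + (r - q + 0.5*sigma^2) * T) / (sigma * sqrt(T)) = 0.43840894
d2 = d1 - sigma * sqrt(T) = 0.24340894
exp(-rT) = 0.99825153; exp(-qT) = 1.00000000
C = S_0 * exp(-qT) * N(d1) - K * exp(-rT) * N(d2)
N(d1) = 0.66945507; N(d2) = 0.59615569
C = 49.4600 * 1.00000000 * 0.66945507 - 46.3600 * 0.99825153 * 0.59615569 = 5.5218

Answer: Price = 5.5218


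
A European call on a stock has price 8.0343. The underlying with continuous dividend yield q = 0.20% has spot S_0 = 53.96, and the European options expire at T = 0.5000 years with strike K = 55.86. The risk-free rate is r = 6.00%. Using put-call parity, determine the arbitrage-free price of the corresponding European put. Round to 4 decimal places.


Answer: Put price = 8.3373

Derivation:
Put-call parity: C - P = S_0 * exp(-qT) - K * exp(-rT).
S_0 * exp(-qT) = 53.9600 * 0.99900050 = 53.90606697
K * exp(-rT) = 55.8600 * 0.97044553 = 54.20908750
P = C - S*exp(-qT) + K*exp(-rT)
P = 8.0343 - 53.90606697 + 54.20908750 = 8.3373


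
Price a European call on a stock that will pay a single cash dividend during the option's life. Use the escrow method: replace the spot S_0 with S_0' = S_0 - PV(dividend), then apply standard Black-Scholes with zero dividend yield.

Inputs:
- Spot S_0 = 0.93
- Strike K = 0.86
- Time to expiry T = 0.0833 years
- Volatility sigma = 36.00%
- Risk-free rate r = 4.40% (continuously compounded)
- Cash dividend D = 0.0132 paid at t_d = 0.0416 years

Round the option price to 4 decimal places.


Answer: Price = 0.0742

Derivation:
PV(D) = D * exp(-r * t_d) = 0.0132 * 0.99817127 = 0.01317586
S_0' = S_0 - PV(D) = 0.9300 - 0.01317586 = 0.91682414
d1 = (ln(S_0'/K) + (r + sigma^2/2)*T) / (sigma*sqrt(T)) = 0.70302922
d2 = d1 - sigma*sqrt(T) = 0.59912696
exp(-rT) = 0.99634151
N(d1) = 0.75898123; N(d2) = 0.72545589
C = S_0' * N(d1) - K * exp(-rT) * N(d2) = 0.91682414 * 0.75898123 - 0.8600 * 0.99634151 * 0.72545589 = 0.0742


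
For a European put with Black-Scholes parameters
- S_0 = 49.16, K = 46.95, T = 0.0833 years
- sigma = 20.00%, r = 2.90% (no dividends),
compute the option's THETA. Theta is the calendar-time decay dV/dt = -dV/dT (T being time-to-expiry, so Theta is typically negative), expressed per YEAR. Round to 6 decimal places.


Answer: Theta = -4.380117

Derivation:
d1 = 0.8675634269; d2 = 0.8098399481
phi(d1) = 0.2738234610; exp(-qT) = 1.0000000000; exp(-rT) = 0.9975872155
Theta = -S*exp(-qT)*phi(d1)*sigma/(2*sqrt(T)) + r*K*exp(-rT)*N(-d2) - q*S*exp(-qT)*N(-d1)
N(-d1) = 0.1928166876; N(-d2) = 0.2090160848; sqrt(T) = 0.2886173938
Term 1 = -49.1600 * 1.0000000000 * 0.2738234610 * 0.2000 / (2 * 0.2886173938) = -4.6640159713
Term 2 = 0.0290 * 46.9500 * 0.9975872155 * 0.2090160848 = 0.2838992059
Term 3 = 0 (no dividend yield, q = 0)
Theta = -4.6640159713 + (0.2838992059) + (0.0000000000) = -4.380117


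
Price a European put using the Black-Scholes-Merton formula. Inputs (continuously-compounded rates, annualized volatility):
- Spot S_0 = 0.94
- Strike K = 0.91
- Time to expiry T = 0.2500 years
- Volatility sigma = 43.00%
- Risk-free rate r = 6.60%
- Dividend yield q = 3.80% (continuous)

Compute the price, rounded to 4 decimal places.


d1 = (ln(S/K) + (r - q + 0.5*sigma^2) * T) / (sigma * sqrt(T)) = 0.29091989
d2 = d1 - sigma * sqrt(T) = 0.07591989
exp(-rT) = 0.98363538; exp(-qT) = 0.99054498
P = K * exp(-rT) * N(-d2) - S_0 * exp(-qT) * N(-d1)
N(-d1) = 0.38555630; N(-d2) = 0.46974142
P = 0.9100 * 0.98363538 * 0.46974142 - 0.9400 * 0.99054498 * 0.38555630 = 0.0615

Answer: Price = 0.0615


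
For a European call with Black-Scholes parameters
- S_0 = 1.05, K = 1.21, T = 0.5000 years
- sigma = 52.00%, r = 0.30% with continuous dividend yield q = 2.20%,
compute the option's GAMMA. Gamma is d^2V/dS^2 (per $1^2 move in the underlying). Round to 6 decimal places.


Answer: Gamma = 0.995853

Derivation:
d1 = -0.2277161115; d2 = -0.5954116377
phi(d1) = 0.3887317170; exp(-qT) = 0.9890602788; exp(-rT) = 0.9985011244
Gamma = exp(-qT) * phi(d1) / (S * sigma * sqrt(T)) = 0.9890602788 * 0.3887317170 / (1.0500 * 0.5200 * 0.7071067812) = 0.995853


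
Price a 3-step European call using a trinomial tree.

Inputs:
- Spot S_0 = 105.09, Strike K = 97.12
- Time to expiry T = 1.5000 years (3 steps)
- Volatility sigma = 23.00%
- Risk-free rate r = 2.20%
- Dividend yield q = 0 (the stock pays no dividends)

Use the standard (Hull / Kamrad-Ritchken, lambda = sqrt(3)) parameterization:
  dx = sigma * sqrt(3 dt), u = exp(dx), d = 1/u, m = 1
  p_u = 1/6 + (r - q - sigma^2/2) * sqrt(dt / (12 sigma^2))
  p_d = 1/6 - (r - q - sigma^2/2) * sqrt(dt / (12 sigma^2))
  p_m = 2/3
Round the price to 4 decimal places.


dt = T/N = 0.500000; dx = sigma*sqrt(3*dt) = 0.281691
u = exp(dx) = 1.325370; d = 1/u = 0.754507
p_u = 0.162717, p_m = 0.666667, p_d = 0.170616
Discount per step: exp(-r*dt) = 0.989060
Stock lattice S(k, j) with j the centered position index:
  k=0: S(0,+0) = 105.0900
  k=1: S(1,-1) = 79.2911; S(1,+0) = 105.0900; S(1,+1) = 139.2831
  k=2: S(2,-2) = 59.8256; S(2,-1) = 79.2911; S(2,+0) = 105.0900; S(2,+1) = 139.2831; S(2,+2) = 184.6016
  k=3: S(3,-3) = 45.1388; S(3,-2) = 59.8256; S(3,-1) = 79.2911; S(3,+0) = 105.0900; S(3,+1) = 139.2831; S(3,+2) = 184.6016; S(3,+3) = 244.6653
Terminal payoffs V(N, j) = max(S_T - K, 0):
  V(3,-3) = 0.000000; V(3,-2) = 0.000000; V(3,-1) = 0.000000; V(3,+0) = 7.970000; V(3,+1) = 42.163085; V(3,+2) = 87.481559; V(3,+3) = 147.545284
Backward induction: V(k, j) = exp(-r*dt) * [p_u * V(k+1, j+1) + p_m * V(k+1, j) + p_d * V(k+1, j-1)]
  V(2,-2) = exp(-r*dt) * [p_u*0.000000 + p_m*0.000000 + p_d*0.000000] = 0.000000
  V(2,-1) = exp(-r*dt) * [p_u*7.970000 + p_m*0.000000 + p_d*0.000000] = 1.282670
  V(2,+0) = exp(-r*dt) * [p_u*42.163085 + p_m*7.970000 + p_d*0.000000] = 12.040817
  V(2,+1) = exp(-r*dt) * [p_u*87.481559 + p_m*42.163085 + p_d*7.970000] = 43.225195
  V(2,+2) = exp(-r*dt) * [p_u*147.545284 + p_m*87.481559 + p_d*42.163085] = 88.543553
  V(1,-1) = exp(-r*dt) * [p_u*12.040817 + p_m*1.282670 + p_d*0.000000] = 2.783574
  V(1,+0) = exp(-r*dt) * [p_u*43.225195 + p_m*12.040817 + p_d*1.282670] = 15.112389
  V(1,+1) = exp(-r*dt) * [p_u*88.543553 + p_m*43.225195 + p_d*12.040817] = 44.783385
  V(0,+0) = exp(-r*dt) * [p_u*44.783385 + p_m*15.112389 + p_d*2.783574] = 17.641750

Answer: Price = V(0,0) = 17.6417


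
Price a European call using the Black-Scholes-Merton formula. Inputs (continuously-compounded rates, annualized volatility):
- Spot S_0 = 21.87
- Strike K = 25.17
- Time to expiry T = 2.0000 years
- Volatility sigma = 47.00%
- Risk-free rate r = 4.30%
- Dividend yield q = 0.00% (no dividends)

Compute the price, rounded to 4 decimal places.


d1 = (ln(S/K) + (r - q + 0.5*sigma^2) * T) / (sigma * sqrt(T)) = 0.25029026
d2 = d1 - sigma * sqrt(T) = -0.41439011
exp(-rT) = 0.91759423; exp(-qT) = 1.00000000
C = S_0 * exp(-qT) * N(d1) - K * exp(-rT) * N(d2)
N(d1) = 0.59881856; N(d2) = 0.33929421
C = 21.8700 * 1.00000000 * 0.59881856 - 25.1700 * 0.91759423 * 0.33929421 = 5.2599

Answer: Price = 5.2599


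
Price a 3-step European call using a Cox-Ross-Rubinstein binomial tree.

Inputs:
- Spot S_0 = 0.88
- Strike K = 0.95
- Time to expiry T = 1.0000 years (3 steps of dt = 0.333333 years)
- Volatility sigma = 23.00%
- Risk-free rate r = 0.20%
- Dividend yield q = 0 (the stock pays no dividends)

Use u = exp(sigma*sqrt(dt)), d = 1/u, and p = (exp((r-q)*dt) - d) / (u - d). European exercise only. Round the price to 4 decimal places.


dt = T/N = 0.333333
u = exp(sigma*sqrt(dt)) = 1.142011; d = 1/u = 0.875648
p = (exp((r-q)*dt) - d) / (u - d) = 0.469355
Discount per step: exp(-r*dt) = 0.999334
Stock lattice S(k, i) with i counting down-moves:
  k=0: S(0,0) = 0.8800
  k=1: S(1,0) = 1.0050; S(1,1) = 0.7706
  k=2: S(2,0) = 1.1477; S(2,1) = 0.8800; S(2,2) = 0.6747
  k=3: S(3,0) = 1.3107; S(3,1) = 1.0050; S(3,2) = 0.7706; S(3,3) = 0.5908
Terminal payoffs V(N, i) = max(S_T - K, 0):
  V(3,0) = 0.360670; V(3,1) = 0.054969; V(3,2) = 0.000000; V(3,3) = 0.000000
Backward induction: V(k, i) = exp(-r*dt) * [p * V(k+1, i) + (1-p) * V(k+1, i+1)].
  V(2,0) = exp(-r*dt) * [p*0.360670 + (1-p)*0.054969] = 0.198319
  V(2,1) = exp(-r*dt) * [p*0.054969 + (1-p)*0.000000] = 0.025783
  V(2,2) = exp(-r*dt) * [p*0.000000 + (1-p)*0.000000] = 0.000000
  V(1,0) = exp(-r*dt) * [p*0.198319 + (1-p)*0.025783] = 0.106693
  V(1,1) = exp(-r*dt) * [p*0.025783 + (1-p)*0.000000] = 0.012093
  V(0,0) = exp(-r*dt) * [p*0.106693 + (1-p)*0.012093] = 0.056456

Answer: Price = V(0,0) = 0.0565


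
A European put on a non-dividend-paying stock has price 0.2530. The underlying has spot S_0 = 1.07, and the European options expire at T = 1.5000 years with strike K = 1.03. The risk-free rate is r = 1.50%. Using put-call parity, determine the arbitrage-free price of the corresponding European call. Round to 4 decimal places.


Put-call parity: C - P = S_0 * exp(-qT) - K * exp(-rT).
S_0 * exp(-qT) = 1.0700 * 1.00000000 = 1.07000000
K * exp(-rT) = 1.0300 * 0.97775124 = 1.00708377
C = P + S*exp(-qT) - K*exp(-rT)
C = 0.2530 + 1.07000000 - 1.00708377 = 0.3159

Answer: Call price = 0.3159


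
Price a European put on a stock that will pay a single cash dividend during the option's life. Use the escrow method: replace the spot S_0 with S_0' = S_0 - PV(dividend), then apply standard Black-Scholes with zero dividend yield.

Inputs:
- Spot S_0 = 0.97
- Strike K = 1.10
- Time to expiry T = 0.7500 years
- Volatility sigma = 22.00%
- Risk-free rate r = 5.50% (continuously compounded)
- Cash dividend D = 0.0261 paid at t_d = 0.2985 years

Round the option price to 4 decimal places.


PV(D) = D * exp(-r * t_d) = 0.0261 * 0.98371653 = 0.02567500
S_0' = S_0 - PV(D) = 0.9700 - 0.02567500 = 0.94432500
d1 = (ln(S_0'/K) + (r + sigma^2/2)*T) / (sigma*sqrt(T)) = -0.48914728
d2 = d1 - sigma*sqrt(T) = -0.67967287
exp(-rT) = 0.95958920
N(-d1) = 0.68763129; N(-d2) = 0.75164419
P = K * exp(-rT) * N(-d2) - S_0' * N(-d1) = 1.1000 * 0.95958920 * 0.75164419 - 0.94432500 * 0.68763129 = 0.1440

Answer: Price = 0.1440


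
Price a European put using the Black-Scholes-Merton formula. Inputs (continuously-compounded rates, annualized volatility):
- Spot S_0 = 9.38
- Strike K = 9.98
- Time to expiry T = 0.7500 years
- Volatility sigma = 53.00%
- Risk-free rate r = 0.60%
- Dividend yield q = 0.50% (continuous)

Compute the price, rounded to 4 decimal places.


d1 = (ln(S/K) + (r - q + 0.5*sigma^2) * T) / (sigma * sqrt(T)) = 0.09604532
d2 = d1 - sigma * sqrt(T) = -0.36294815
exp(-rT) = 0.99551011; exp(-qT) = 0.99625702
P = K * exp(-rT) * N(-d2) - S_0 * exp(-qT) * N(-d1)
N(-d1) = 0.46174229; N(-d2) = 0.64167819
P = 9.9800 * 0.99551011 * 0.64167819 - 9.3800 * 0.99625702 * 0.46174229 = 2.0603

Answer: Price = 2.0603


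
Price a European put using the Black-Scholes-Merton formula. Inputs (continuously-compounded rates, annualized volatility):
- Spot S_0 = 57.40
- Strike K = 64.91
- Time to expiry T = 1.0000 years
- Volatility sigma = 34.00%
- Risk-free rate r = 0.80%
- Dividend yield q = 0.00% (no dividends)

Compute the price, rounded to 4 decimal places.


d1 = (ln(S/K) + (r - q + 0.5*sigma^2) * T) / (sigma * sqrt(T)) = -0.16810998
d2 = d1 - sigma * sqrt(T) = -0.50810998
exp(-rT) = 0.99203191; exp(-qT) = 1.00000000
P = K * exp(-rT) * N(-d2) - S_0 * exp(-qT) * N(-d1)
N(-d1) = 0.56675162; N(-d2) = 0.69431189
P = 64.9100 * 0.99203191 * 0.69431189 - 57.4000 * 1.00000000 * 0.56675162 = 12.1771

Answer: Price = 12.1771


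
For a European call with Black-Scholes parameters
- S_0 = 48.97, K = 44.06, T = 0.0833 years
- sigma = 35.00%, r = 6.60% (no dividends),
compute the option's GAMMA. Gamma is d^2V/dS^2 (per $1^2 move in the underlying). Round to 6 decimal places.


Answer: Gamma = 0.041589

Derivation:
d1 = 1.1508607375; d2 = 1.0498446497
phi(d1) = 0.2057324477; exp(-qT) = 1.0000000000; exp(-rT) = 0.9945172852
Gamma = exp(-qT) * phi(d1) / (S * sigma * sqrt(T)) = 1.0000000000 * 0.2057324477 / (48.9700 * 0.3500 * 0.2886173938) = 0.041589
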